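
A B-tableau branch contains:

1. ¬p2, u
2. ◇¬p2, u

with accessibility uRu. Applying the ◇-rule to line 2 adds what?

a fresh world v with uRv, and ¬p2 at v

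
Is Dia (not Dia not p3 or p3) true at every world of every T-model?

Tableau for the negation not Dia (not Dia not p3 or p3):
1. not Dia (not Dia not p3 or p3), u
2. not (not Dia not p3 or p3), u
3. Dia not p3, u
4. not p3, u
5. not p3, v
6. not (not Dia not p3 or p3), v
7. Dia not p3, v
8. not p3, w
Accessibility: uRu, uRv, vRv, vRw, wRw
The negation has an open branch (countermodel exists).

Not valid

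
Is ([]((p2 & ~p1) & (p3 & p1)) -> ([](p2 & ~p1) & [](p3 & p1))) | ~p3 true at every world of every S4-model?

Valid

Tableau for the negation ~(([]((p2 & ~p1) & (p3 & p1)) -> ([](p2 & ~p1) & [](p3 & p1))) | ~p3):
1. ~(([]((p2 & ~p1) & (p3 & p1)) -> ([](p2 & ~p1) & [](p3 & p1))) | ~p3), w0
2. ~([]((p2 & ~p1) & (p3 & p1)) -> ([](p2 & ~p1) & [](p3 & p1))), w0
3. p3, w0
4. []((p2 & ~p1) & (p3 & p1)), w0
5. ~([](p2 & ~p1) & [](p3 & p1)), w0
6. (p2 & ~p1) & (p3 & p1), w0
7. p2 & ~p1, w0
8. p3 & p1, w0
9. p2, w0
10. ~p1, w0
11. p1, w0
Accessibility: w0Rw0
Branch closes: p1 and ~p1 both at w0.
All branches of the negation close; one closing branch shown above.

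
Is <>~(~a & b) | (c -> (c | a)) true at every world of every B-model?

Tableau for the negation ~(<>~(~a & b) | (c -> (c | a))):
1. ~(<>~(~a & b) | (c -> (c | a))), u
2. ~<>~(~a & b), u
3. ~(c -> (c | a)), u
4. c, u
5. ~(c | a), u
6. ~c, u
7. ~a, u
Accessibility: uRu
Branch closes: c and ~c both at u.
All branches of the negation close; one closing branch shown above.

Valid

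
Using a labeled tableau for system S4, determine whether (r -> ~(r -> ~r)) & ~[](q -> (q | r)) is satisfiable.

1. (r -> ~(r -> ~r)) & ~[](q -> (q | r)), w0
2. r -> ~(r -> ~r), w0
3. ~[](q -> (q | r)), w0
4. ~(r -> ~r), w0
5. r, w0
6. ~(q -> (q | r)), w1
7. q, w1
8. ~(q | r), w1
9. ~q, w1
10. ~r, w1
Accessibility: w0Rw0, w0Rw1, w1Rw1
Branch closes: q and ~q both at w1.
(One branch shown.) All branches close.

Unsatisfiable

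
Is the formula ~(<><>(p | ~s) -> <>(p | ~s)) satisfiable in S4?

Unsatisfiable (every branch closes)

1. ~(<><>(p | ~s) -> <>(p | ~s)), w0
2. <><>(p | ~s), w0
3. ~<>(p | ~s), w0
4. ~(p | ~s), w0
5. ~p, w0
6. s, w0
7. <>(p | ~s), w1
8. ~(p | ~s), w1
9. ~p, w1
10. s, w1
11. p | ~s, w2
12. ~(p | ~s), w2
13. ~p, w2
14. s, w2
15. ~s, w2
Accessibility: w0Rw0, w0Rw1, w0Rw2, w1Rw1, w1Rw2, w2Rw2
Branch closes: s and ~s both at w2.
Every branch closes; the branch above is one of them.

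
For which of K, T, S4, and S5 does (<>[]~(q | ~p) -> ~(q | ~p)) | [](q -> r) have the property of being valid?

S5

S4-tableau for the negation ~((<>[]~(q | ~p) -> ~(q | ~p)) | [](q -> r)):
1. ~((<>[]~(q | ~p) -> ~(q | ~p)) | [](q -> r)), 0
2. ~(<>[]~(q | ~p) -> ~(q | ~p)), 0   [~|-rule on 1]
3. ~[](q -> r), 0   [~|-rule on 1]
4. <>[]~(q | ~p), 0   [~->-rule on 2]
5. q | ~p, 0   [~->-rule on 2]
6. ~p, 0   [|-rule on 5 (branches; this branch)]
7. ~(q -> r), 1   [~[]-rule on 3: fresh world 1, 0R1]
8. q, 1   [~->-rule on 7]
9. ~r, 1   [~->-rule on 7]
10. []~(q | ~p), 2   [<>-rule on 4: fresh world 2, 0R2]
11. ~(q | ~p), 2   [[]-rule on 10 via 2R2]
12. ~q, 2   [~|-rule on 11]
13. p, 2   [~|-rule on 11]
Accessibility: 0R0, 0R1, 0R2, 1R1, 2R2
Complete open branch: countermodel on an S4-frame, so not valid in S4, nor in K, T (the same frame is also a K-frame and a T-frame).
S5-tableau for the negation ~((<>[]~(q | ~p) -> ~(q | ~p)) | [](q -> r)):
1. ~((<>[]~(q | ~p) -> ~(q | ~p)) | [](q -> r)), 0
2. ~(<>[]~(q | ~p) -> ~(q | ~p)), 0   [~|-rule on 1]
3. ~[](q -> r), 0   [~|-rule on 1]
4. <>[]~(q | ~p), 0   [~->-rule on 2]
5. q | ~p, 0   [~->-rule on 2]
6. ~p, 0   [|-rule on 5 (branches; this branch)]
7. ~(q -> r), 1   [~[]-rule on 3: fresh world 1, 0R1]
8. q, 1   [~->-rule on 7]
9. ~r, 1   [~->-rule on 7]
10. []~(q | ~p), 2   [<>-rule on 4: fresh world 2, 0R2]
11. ~(q | ~p), 0   [[]-rule on 10 via 2R0]
12. ~q, 0   [~|-rule on 11]
13. p, 0   [~|-rule on 11]
Accessibility: 0R0, 0R1, 0R2, 1R0, 1R1, 1R2, 2R0, 2R1, 2R2
Branch closes: p and ~p both at 0.
Every branch closes (one shown): valid in S5.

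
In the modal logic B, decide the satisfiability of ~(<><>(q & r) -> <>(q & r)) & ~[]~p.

Satisfiable

1. ~(<><>(q & r) -> <>(q & r)) & ~[]~p, w0
2. ~(<><>(q & r) -> <>(q & r)), w0
3. ~[]~p, w0
4. <><>(q & r), w0
5. ~<>(q & r), w0
6. ~(q & r), w0
7. ~r, w0
8. p, w1
9. ~(q & r), w1
10. ~r, w1
11. <>(q & r), w2
12. ~(q & r), w2
13. ~r, w2
14. q & r, w3
15. q, w3
16. r, w3
Accessibility: w0Rw0, w0Rw1, w0Rw2, w1Rw0, w1Rw1, w2Rw0, w2Rw2, w2Rw3, w3Rw2, w3Rw3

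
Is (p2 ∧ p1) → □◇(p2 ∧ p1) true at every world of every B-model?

Tableau for the negation ¬((p2 ∧ p1) → □◇(p2 ∧ p1)):
1. ¬((p2 ∧ p1) → □◇(p2 ∧ p1)), 0
2. p2 ∧ p1, 0
3. ¬□◇(p2 ∧ p1), 0
4. p2, 0
5. p1, 0
6. ¬◇(p2 ∧ p1), 1
7. ¬(p2 ∧ p1), 0
8. ¬(p2 ∧ p1), 1
9. ¬p1, 0
Accessibility: 0R0, 0R1, 1R0, 1R1
Branch closes: p1 and ¬p1 both at 0.
All branches of the negation close; one closing branch shown above.

Yes, valid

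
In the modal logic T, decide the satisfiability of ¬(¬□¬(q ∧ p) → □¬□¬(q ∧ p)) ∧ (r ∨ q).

Satisfiable

1. ¬(¬□¬(q ∧ p) → □¬□¬(q ∧ p)) ∧ (r ∨ q), u
2. ¬(¬□¬(q ∧ p) → □¬□¬(q ∧ p)), u
3. r ∨ q, u
4. ¬□¬(q ∧ p), u
5. ¬□¬□¬(q ∧ p), u
6. q, u
7. q ∧ p, v
8. q, v
9. p, v
10. □¬(q ∧ p), w
11. ¬(q ∧ p), w
12. ¬p, w
Accessibility: uRu, uRv, uRw, vRv, wRw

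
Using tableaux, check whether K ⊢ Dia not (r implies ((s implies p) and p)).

Tableau for the negation not Dia not (r implies ((s implies p) and p)):
1. not Dia not (r implies ((s implies p) and p)), 0
The negation has an open branch (countermodel exists).

No, not valid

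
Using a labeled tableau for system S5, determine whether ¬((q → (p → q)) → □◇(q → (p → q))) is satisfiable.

1. ¬((q → (p → q)) → □◇(q → (p → q))), w0
2. q → (p → q), w0
3. ¬□◇(q → (p → q)), w0
4. p → q, w0
5. q, w0
6. ¬◇(q → (p → q)), w1
7. ¬(q → (p → q)), w0
8. ¬(p → q), w0
9. p, w0
10. ¬q, w0
Accessibility: w0Rw0, w0Rw1, w1Rw0, w1Rw1
Branch closes: q and ¬q both at w0.
Every branch closes; the branch above is one of them.

Unsatisfiable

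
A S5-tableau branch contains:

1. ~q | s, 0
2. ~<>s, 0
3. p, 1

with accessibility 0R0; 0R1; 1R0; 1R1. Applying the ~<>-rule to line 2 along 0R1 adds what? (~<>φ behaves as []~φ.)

~<>φ behaves as []~φ: propagate the negated body to each accessible world.

~s, 1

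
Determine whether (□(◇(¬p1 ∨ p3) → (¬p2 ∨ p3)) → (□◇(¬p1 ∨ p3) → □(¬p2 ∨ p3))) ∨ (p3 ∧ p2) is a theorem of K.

Valid

Tableau for the negation ¬((□(◇(¬p1 ∨ p3) → (¬p2 ∨ p3)) → (□◇(¬p1 ∨ p3) → □(¬p2 ∨ p3))) ∨ (p3 ∧ p2)):
1. ¬((□(◇(¬p1 ∨ p3) → (¬p2 ∨ p3)) → (□◇(¬p1 ∨ p3) → □(¬p2 ∨ p3))) ∨ (p3 ∧ p2)), w0
2. ¬(□(◇(¬p1 ∨ p3) → (¬p2 ∨ p3)) → (□◇(¬p1 ∨ p3) → □(¬p2 ∨ p3))), w0
3. ¬(p3 ∧ p2), w0
4. □(◇(¬p1 ∨ p3) → (¬p2 ∨ p3)), w0
5. ¬(□◇(¬p1 ∨ p3) → □(¬p2 ∨ p3)), w0
6. □◇(¬p1 ∨ p3), w0
7. ¬□(¬p2 ∨ p3), w0
8. ¬p2, w0
9. ¬(¬p2 ∨ p3), w1
10. p2, w1
11. ¬p3, w1
12. ◇(¬p1 ∨ p3) → (¬p2 ∨ p3), w1
13. ◇(¬p1 ∨ p3), w1
14. ¬◇(¬p1 ∨ p3), w1
15. ¬p1 ∨ p3, w2
16. ¬(¬p1 ∨ p3), w2
17. p1, w2
18. ¬p3, w2
19. p3, w2
Accessibility: w0Rw1, w1Rw2
Branch closes: p3 and ¬p3 both at w2.
Every branch of the negation's tableau closes; the branch above is one of them.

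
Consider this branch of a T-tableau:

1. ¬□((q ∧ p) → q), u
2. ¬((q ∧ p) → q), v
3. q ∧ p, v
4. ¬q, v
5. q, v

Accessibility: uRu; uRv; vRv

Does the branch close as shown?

Both q and ¬q appear at v.

Closed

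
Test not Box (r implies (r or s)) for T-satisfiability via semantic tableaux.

1. not Box (r implies (r or s)), u
2. not (r implies (r or s)), v
3. r, v
4. not (r or s), v
5. not r, v
6. not s, v
Accessibility: uRu, uRv, vRv
Branch closes: r and not r both at v.
All branches of the tableau close; one closing branch shown above.

Unsatisfiable (every branch closes)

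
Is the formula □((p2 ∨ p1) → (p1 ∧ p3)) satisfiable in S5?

Satisfiable (open branch found)

1. □((p2 ∨ p1) → (p1 ∧ p3)), u
2. (p2 ∨ p1) → (p1 ∧ p3), u
3. p1 ∧ p3, u
4. p1, u
5. p3, u
Accessibility: uRu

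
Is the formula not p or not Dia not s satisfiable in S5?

1. not p or not Dia not s, 0
2. not Dia not s, 0   [or-rule on 1 (branches; this branch)]
3. s, 0   [neg-Dia-rule on 2 via 0R0]
Accessibility: 0R0

Yes, satisfiable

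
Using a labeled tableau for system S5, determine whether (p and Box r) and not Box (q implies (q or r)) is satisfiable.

Unsatisfiable (every branch closes)

1. (p and Box r) and not Box (q implies (q or r)), 0
2. p and Box r, 0   [and-rule on 1]
3. not Box (q implies (q or r)), 0   [and-rule on 1]
4. p, 0   [and-rule on 2]
5. Box r, 0   [and-rule on 2]
6. r, 0   [Box-rule on 5 via 0R0]
7. not (q implies (q or r)), 1   [neg-Box-rule on 3: fresh world 1, 0R1]
8. q, 1   [neg-implies-rule on 7]
9. not (q or r), 1   [neg-implies-rule on 7]
10. not q, 1   [neg-or-rule on 9]
11. not r, 1   [neg-or-rule on 9]
Accessibility: 0R0, 0R1, 1R0, 1R1
Branch closes: q and not q both at 1.
(One branch shown.) All branches close.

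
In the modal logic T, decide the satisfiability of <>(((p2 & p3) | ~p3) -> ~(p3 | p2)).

Satisfiable

1. <>(((p2 & p3) | ~p3) -> ~(p3 | p2)), 0
2. ((p2 & p3) | ~p3) -> ~(p3 | p2), 1   [<>-rule on 1: fresh world 1, 0R1]
3. ~(p3 | p2), 1   [->-rule on 2 (branches; this branch)]
4. ~p3, 1   [~|-rule on 3]
5. ~p2, 1   [~|-rule on 3]
Accessibility: 0R0, 0R1, 1R1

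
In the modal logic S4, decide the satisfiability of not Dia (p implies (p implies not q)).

Yes, satisfiable

1. not Dia (p implies (p implies not q)), u
2. not (p implies (p implies not q)), u
3. p, u
4. not (p implies not q), u
5. q, u
Accessibility: uRu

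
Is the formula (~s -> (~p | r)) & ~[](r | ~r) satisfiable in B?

No, unsatisfiable

1. (~s -> (~p | r)) & ~[](r | ~r), u
2. ~s -> (~p | r), u
3. ~[](r | ~r), u
4. ~p | r, u
5. r, u
6. ~(r | ~r), v
7. ~r, v
8. r, v
Accessibility: uRu, uRv, vRu, vRv
Branch closes: r and ~r both at v.
(One branch shown.) All branches close.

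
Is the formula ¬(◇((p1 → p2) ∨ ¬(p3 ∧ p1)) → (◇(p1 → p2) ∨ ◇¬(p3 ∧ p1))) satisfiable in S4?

Unsatisfiable (every branch closes)

1. ¬(◇((p1 → p2) ∨ ¬(p3 ∧ p1)) → (◇(p1 → p2) ∨ ◇¬(p3 ∧ p1))), u
2. ◇((p1 → p2) ∨ ¬(p3 ∧ p1)), u   [¬→-rule on 1]
3. ¬(◇(p1 → p2) ∨ ◇¬(p3 ∧ p1)), u   [¬→-rule on 1]
4. ¬◇(p1 → p2), u   [¬∨-rule on 3]
5. ¬◇¬(p3 ∧ p1), u   [¬∨-rule on 3]
6. ¬(p1 → p2), u   [¬◇-rule on 4 via uRu]
7. p1, u   [¬→-rule on 6]
8. ¬p2, u   [¬→-rule on 6]
9. p3 ∧ p1, u   [¬◇-rule on 5 via uRu]
10. p3, u   [∧-rule on 9]
11. (p1 → p2) ∨ ¬(p3 ∧ p1), v   [◇-rule on 2: fresh world v, uRv]
12. ¬(p1 → p2), v   [¬◇-rule on 4 via uRv]
13. p1, v   [¬→-rule on 12]
14. ¬p2, v   [¬→-rule on 12]
15. p3 ∧ p1, v   [¬◇-rule on 5 via uRv]
16. p3, v   [∧-rule on 15]
17. ¬(p3 ∧ p1), v   [∨-rule on 11 (branches; this branch)]
18. ¬p1, v   [¬∧-rule on 17 (branches; this branch)]
Accessibility: uRu, uRv, vRv
Branch closes: p1 and ¬p1 both at v.
All branches of the tableau close; one closing branch shown above.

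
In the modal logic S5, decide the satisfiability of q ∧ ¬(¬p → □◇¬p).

Unsatisfiable

1. q ∧ ¬(¬p → □◇¬p), 0
2. q, 0
3. ¬(¬p → □◇¬p), 0
4. ¬p, 0
5. ¬□◇¬p, 0
6. ¬◇¬p, 1
7. p, 0
Accessibility: 0R0, 0R1, 1R0, 1R1
Branch closes: p and ¬p both at 0.
(One branch shown.) All branches close.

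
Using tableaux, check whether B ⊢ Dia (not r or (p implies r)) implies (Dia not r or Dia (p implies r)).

Tableau for the negation not (Dia (not r or (p implies r)) implies (Dia not r or Dia (p implies r))):
1. not (Dia (not r or (p implies r)) implies (Dia not r or Dia (p implies r))), u
2. Dia (not r or (p implies r)), u
3. not (Dia not r or Dia (p implies r)), u
4. not Dia not r, u
5. not Dia (p implies r), u
6. r, u
7. not (p implies r), u
8. p, u
9. not r, u
Accessibility: uRu
Branch closes: r and not r both at u.
All branches of the negation close; one closing branch shown above.

Valid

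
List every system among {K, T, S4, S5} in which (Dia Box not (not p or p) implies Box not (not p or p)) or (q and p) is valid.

K-tableau for the negation not ((Dia Box not (not p or p) implies Box not (not p or p)) or (q and p)):
1. not ((Dia Box not (not p or p) implies Box not (not p or p)) or (q and p)), u
2. not (Dia Box not (not p or p) implies Box not (not p or p)), u   [neg-or-rule on 1]
3. not (q and p), u   [neg-or-rule on 1]
4. Dia Box not (not p or p), u   [neg-implies-rule on 2]
5. not Box not (not p or p), u   [neg-implies-rule on 2]
6. not p, u   [neg-and-rule on 3 (branches; this branch)]
7. Box not (not p or p), v   [Dia-rule on 4: fresh world v, uRv]
8. not p or p, w   [neg-Box-rule on 5: fresh world w, uRw]
9. p, w   [or-rule on 8 (branches; this branch)]
Accessibility: uRv, uRw
Complete open branch: countermodel on a K-frame, so not valid in K.
T-tableau for the negation not ((Dia Box not (not p or p) implies Box not (not p or p)) or (q and p)):
1. not ((Dia Box not (not p or p) implies Box not (not p or p)) or (q and p)), u
2. not (Dia Box not (not p or p) implies Box not (not p or p)), u   [neg-or-rule on 1]
3. not (q and p), u   [neg-or-rule on 1]
4. Dia Box not (not p or p), u   [neg-implies-rule on 2]
5. not Box not (not p or p), u   [neg-implies-rule on 2]
6. not p, u   [neg-and-rule on 3 (branches; this branch)]
7. Box not (not p or p), v   [Dia-rule on 4: fresh world v, uRv]
8. not (not p or p), v   [Box-rule on 7 via vRv]
9. p, v   [neg-or-rule on 8]
10. not p, v   [neg-or-rule on 8]
Accessibility: uRu, uRv, vRv
Branch closes: p and not p both at v.
Every branch closes (one shown): valid in T, hence also in S4, S5 (every theorem of T is a theorem of S4 and S5).

T, S4, S5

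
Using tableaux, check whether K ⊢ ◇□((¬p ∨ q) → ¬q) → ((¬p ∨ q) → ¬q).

No, not valid

Tableau for the negation ¬(◇□((¬p ∨ q) → ¬q) → ((¬p ∨ q) → ¬q)):
1. ¬(◇□((¬p ∨ q) → ¬q) → ((¬p ∨ q) → ¬q)), 0
2. ◇□((¬p ∨ q) → ¬q), 0   [¬→-rule on 1]
3. ¬((¬p ∨ q) → ¬q), 0   [¬→-rule on 1]
4. ¬p ∨ q, 0   [¬→-rule on 3]
5. q, 0   [¬→-rule on 3]
6. □((¬p ∨ q) → ¬q), 1   [◇-rule on 2: fresh world 1, 0R1]
Accessibility: 0R1
The negation has an open branch (countermodel exists).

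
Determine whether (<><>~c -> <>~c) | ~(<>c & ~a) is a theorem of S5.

Tableau for the negation ~((<><>~c -> <>~c) | ~(<>c & ~a)):
1. ~((<><>~c -> <>~c) | ~(<>c & ~a)), 0
2. ~(<><>~c -> <>~c), 0
3. <>c & ~a, 0
4. <><>~c, 0
5. ~<>~c, 0
6. <>c, 0
7. ~a, 0
8. c, 0
9. <>~c, 1
10. c, 1
11. c, 2
12. ~c, 3
13. c, 3
Accessibility: 0R0, 0R1, 0R2, 0R3, 1R0, 1R1, 1R2, 1R3, 2R0, 2R1, 2R2, 2R3, 3R0, 3R1, 3R2, 3R3
Branch closes: c and ~c both at 3.
All branches of the negation close; one closing branch shown above.

Yes, valid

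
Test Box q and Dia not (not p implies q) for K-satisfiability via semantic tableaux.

Unsatisfiable (every branch closes)

1. Box q and Dia not (not p implies q), w0
2. Box q, w0
3. Dia not (not p implies q), w0
4. not (not p implies q), w1
5. not p, w1
6. not q, w1
7. q, w1
Accessibility: w0Rw1
Branch closes: q and not q both at w1.
(One branch shown.) All branches close.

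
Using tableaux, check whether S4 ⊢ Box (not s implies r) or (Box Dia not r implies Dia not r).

Yes, valid

Tableau for the negation not (Box (not s implies r) or (Box Dia not r implies Dia not r)):
1. not (Box (not s implies r) or (Box Dia not r implies Dia not r)), u
2. not Box (not s implies r), u
3. not (Box Dia not r implies Dia not r), u
4. Box Dia not r, u
5. not Dia not r, u
6. Dia not r, u
7. r, u
8. not (not s implies r), v
9. not s, v
10. not r, v
11. Dia not r, v
12. r, v
Accessibility: uRu, uRv, vRv
Branch closes: r and not r both at v.
All branches of the negation close; one closing branch shown above.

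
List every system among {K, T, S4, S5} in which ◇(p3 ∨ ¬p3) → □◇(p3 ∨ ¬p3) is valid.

T, S4, S5

K-tableau for the negation ¬(◇(p3 ∨ ¬p3) → □◇(p3 ∨ ¬p3)):
1. ¬(◇(p3 ∨ ¬p3) → □◇(p3 ∨ ¬p3)), u
2. ◇(p3 ∨ ¬p3), u
3. ¬□◇(p3 ∨ ¬p3), u
4. p3 ∨ ¬p3, v
5. ¬p3, v
6. ¬◇(p3 ∨ ¬p3), w
Accessibility: uRv, uRw
Complete open branch: countermodel on a K-frame, so not valid in K.
T-tableau for the negation ¬(◇(p3 ∨ ¬p3) → □◇(p3 ∨ ¬p3)):
1. ¬(◇(p3 ∨ ¬p3) → □◇(p3 ∨ ¬p3)), u
2. ◇(p3 ∨ ¬p3), u
3. ¬□◇(p3 ∨ ¬p3), u
4. p3 ∨ ¬p3, v
5. ¬p3, v
6. ¬◇(p3 ∨ ¬p3), w
7. ¬(p3 ∨ ¬p3), w
8. ¬p3, w
9. p3, w
Accessibility: uRu, uRv, uRw, vRv, wRw
Branch closes: p3 and ¬p3 both at w.
Every branch closes (one shown): valid in T, hence also in S4, S5 (every theorem of T is a theorem of S4 and S5).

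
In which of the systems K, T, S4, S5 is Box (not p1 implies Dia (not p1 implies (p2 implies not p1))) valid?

T, S4, S5

T-tableau for the negation not Box (not p1 implies Dia (not p1 implies (p2 implies not p1))):
1. not Box (not p1 implies Dia (not p1 implies (p2 implies not p1))), u
2. not (not p1 implies Dia (not p1 implies (p2 implies not p1))), v
3. not p1, v
4. not Dia (not p1 implies (p2 implies not p1)), v
5. not (not p1 implies (p2 implies not p1)), v
6. not (p2 implies not p1), v
7. p2, v
8. p1, v
Accessibility: uRu, uRv, vRv
Branch closes: p1 and not p1 both at v.
Every branch closes (one shown): valid in T, hence also in S4, S5 (every theorem of T is a theorem of S4 and S5).
K-tableau for the negation not Box (not p1 implies Dia (not p1 implies (p2 implies not p1))):
1. not Box (not p1 implies Dia (not p1 implies (p2 implies not p1))), u
2. not (not p1 implies Dia (not p1 implies (p2 implies not p1))), v
3. not p1, v
4. not Dia (not p1 implies (p2 implies not p1)), v
Accessibility: uRv
Complete open branch: countermodel on a K-frame, so not valid in K.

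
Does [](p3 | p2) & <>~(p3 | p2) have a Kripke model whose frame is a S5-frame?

Unsatisfiable

1. [](p3 | p2) & <>~(p3 | p2), 0
2. [](p3 | p2), 0   [&-rule on 1]
3. <>~(p3 | p2), 0   [&-rule on 1]
4. p3 | p2, 0   [[]-rule on 2 via 0R0]
5. p2, 0   [|-rule on 4 (branches; this branch)]
6. ~(p3 | p2), 1   [<>-rule on 3: fresh world 1, 0R1]
7. ~p3, 1   [~|-rule on 6]
8. ~p2, 1   [~|-rule on 6]
9. p3 | p2, 1   [[]-rule on 2 via 0R1]
10. p2, 1   [|-rule on 9 (branches; this branch)]
Accessibility: 0R0, 0R1, 1R0, 1R1
Branch closes: p2 and ~p2 both at 1.
All branches of the tableau close; one closing branch shown above.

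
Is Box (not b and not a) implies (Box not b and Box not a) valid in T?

Tableau for the negation not (Box (not b and not a) implies (Box not b and Box not a)):
1. not (Box (not b and not a) implies (Box not b and Box not a)), u
2. Box (not b and not a), u
3. not (Box not b and Box not a), u
4. not b and not a, u
5. not b, u
6. not a, u
7. not Box not a, u
8. a, v
9. not b and not a, v
10. not b, v
11. not a, v
Accessibility: uRu, uRv, vRv
Branch closes: a and not a both at v.
All branches of the negation close; one closing branch shown above.

Valid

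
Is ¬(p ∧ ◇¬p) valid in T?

Tableau for the negation p ∧ ◇¬p:
1. p ∧ ◇¬p, w0
2. p, w0   [∧-rule on 1]
3. ◇¬p, w0   [∧-rule on 1]
4. ¬p, w1   [◇-rule on 3: fresh world w1, w0Rw1]
Accessibility: w0Rw0, w0Rw1, w1Rw1
The negation has an open branch (countermodel exists).

Invalid (countermodel exists)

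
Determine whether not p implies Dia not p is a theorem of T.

Valid

Tableau for the negation not (not p implies Dia not p):
1. not (not p implies Dia not p), u
2. not p, u   [neg-implies-rule on 1]
3. not Dia not p, u   [neg-implies-rule on 1]
4. p, u   [neg-Dia-rule on 3 via uRu]
Accessibility: uRu
Branch closes: p and not p both at u.
All branches of the negation close; one closing branch shown above.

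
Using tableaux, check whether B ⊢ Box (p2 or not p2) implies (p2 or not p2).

Yes, valid

Tableau for the negation not (Box (p2 or not p2) implies (p2 or not p2)):
1. not (Box (p2 or not p2) implies (p2 or not p2)), w0
2. Box (p2 or not p2), w0   [neg-implies-rule on 1]
3. not (p2 or not p2), w0   [neg-implies-rule on 1]
4. not p2, w0   [neg-or-rule on 3]
5. p2, w0   [neg-or-rule on 3]
Accessibility: w0Rw0
Branch closes: p2 and not p2 both at w0.
All branches of the negation close; one closing branch shown above.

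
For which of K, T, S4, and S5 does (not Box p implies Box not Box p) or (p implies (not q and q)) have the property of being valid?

S5-tableau for the negation not ((not Box p implies Box not Box p) or (p implies (not q and q))):
1. not ((not Box p implies Box not Box p) or (p implies (not q and q))), u
2. not (not Box p implies Box not Box p), u   [neg-or-rule on 1]
3. not (p implies (not q and q)), u   [neg-or-rule on 1]
4. not Box p, u   [neg-implies-rule on 2]
5. not Box not Box p, u   [neg-implies-rule on 2]
6. p, u   [neg-implies-rule on 3]
7. not (not q and q), u   [neg-implies-rule on 3]
8. not q, u   [neg-and-rule on 7 (branches; this branch)]
9. not p, v   [neg-Box-rule on 4: fresh world v, uRv]
10. Box p, w   [neg-Box-rule on 5: fresh world w, uRw]
11. p, v   [Box-rule on 10 via wRv]
Accessibility: uRu, uRv, uRw, vRu, vRv, vRw, wRu, wRv, wRw
Branch closes: p and not p both at v.
Every branch closes (one shown): valid in S5.
S4-tableau for the negation not ((not Box p implies Box not Box p) or (p implies (not q and q))):
1. not ((not Box p implies Box not Box p) or (p implies (not q and q))), u
2. not (not Box p implies Box not Box p), u   [neg-or-rule on 1]
3. not (p implies (not q and q)), u   [neg-or-rule on 1]
4. not Box p, u   [neg-implies-rule on 2]
5. not Box not Box p, u   [neg-implies-rule on 2]
6. p, u   [neg-implies-rule on 3]
7. not (not q and q), u   [neg-implies-rule on 3]
8. not q, u   [neg-and-rule on 7 (branches; this branch)]
9. not p, v   [neg-Box-rule on 4: fresh world v, uRv]
10. Box p, w   [neg-Box-rule on 5: fresh world w, uRw]
11. p, w   [Box-rule on 10 via wRw]
Accessibility: uRu, uRv, uRw, vRv, wRw
Complete open branch: countermodel on an S4-frame, so not valid in S4, nor in K, T (the same frame is also a K-frame and a T-frame).

S5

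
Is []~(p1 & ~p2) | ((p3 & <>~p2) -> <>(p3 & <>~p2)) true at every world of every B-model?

Valid

Tableau for the negation ~([]~(p1 & ~p2) | ((p3 & <>~p2) -> <>(p3 & <>~p2))):
1. ~([]~(p1 & ~p2) | ((p3 & <>~p2) -> <>(p3 & <>~p2))), u
2. ~[]~(p1 & ~p2), u
3. ~((p3 & <>~p2) -> <>(p3 & <>~p2)), u
4. p3 & <>~p2, u
5. ~<>(p3 & <>~p2), u
6. p3, u
7. <>~p2, u
8. ~(p3 & <>~p2), u
9. ~<>~p2, u
10. p2, u
11. p1 & ~p2, v
12. p1, v
13. ~p2, v
14. ~(p3 & <>~p2), v
15. p2, v
Accessibility: uRu, uRv, vRu, vRv
Branch closes: p2 and ~p2 both at v.
All branches of the negation close; one closing branch shown above.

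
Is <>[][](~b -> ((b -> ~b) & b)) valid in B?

Tableau for the negation ~<>[][](~b -> ((b -> ~b) & b)):
1. ~<>[][](~b -> ((b -> ~b) & b)), 0
2. ~[][](~b -> ((b -> ~b) & b)), 0   [~<>-rule on 1 via 0R0]
3. ~[](~b -> ((b -> ~b) & b)), 1   [~[]-rule on 2: fresh world 1, 0R1]
4. ~[][](~b -> ((b -> ~b) & b)), 1   [~<>-rule on 1 via 0R1]
5. ~(~b -> ((b -> ~b) & b)), 2   [~[]-rule on 3: fresh world 2, 1R2]
6. ~b, 2   [~->-rule on 5]
7. ~((b -> ~b) & b), 2   [~->-rule on 5]
8. ~[](~b -> ((b -> ~b) & b)), 3   [~[]-rule on 4: fresh world 3, 1R3]
9. ~(~b -> ((b -> ~b) & b)), 4   [~[]-rule on 8: fresh world 4, 3R4]
10. ~b, 4   [~->-rule on 9]
11. ~((b -> ~b) & b), 4   [~->-rule on 9]
Accessibility: 0R0, 0R1, 1R0, 1R1, 1R2, 1R3, 2R1, 2R2, 3R1, 3R3, 3R4, 4R3, 4R4
The negation has an open branch (countermodel exists).

Not valid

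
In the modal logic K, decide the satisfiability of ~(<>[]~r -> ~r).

1. ~(<>[]~r -> ~r), u
2. <>[]~r, u   [~->-rule on 1]
3. r, u   [~->-rule on 1]
4. []~r, v   [<>-rule on 2: fresh world v, uRv]
Accessibility: uRv

Satisfiable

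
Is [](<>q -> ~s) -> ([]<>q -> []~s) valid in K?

Tableau for the negation ~([](<>q -> ~s) -> ([]<>q -> []~s)):
1. ~([](<>q -> ~s) -> ([]<>q -> []~s)), 0
2. [](<>q -> ~s), 0
3. ~([]<>q -> []~s), 0
4. []<>q, 0
5. ~[]~s, 0
6. s, 1
7. <>q -> ~s, 1
8. <>q, 1
9. ~<>q, 1
10. q, 2
11. ~q, 2
Accessibility: 0R1, 1R2
Branch closes: q and ~q both at 2.
Every branch of the negation's tableau closes; the branch above is one of them.

Valid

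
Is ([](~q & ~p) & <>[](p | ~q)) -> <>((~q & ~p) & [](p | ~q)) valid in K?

Tableau for the negation ~(([](~q & ~p) & <>[](p | ~q)) -> <>((~q & ~p) & [](p | ~q))):
1. ~(([](~q & ~p) & <>[](p | ~q)) -> <>((~q & ~p) & [](p | ~q))), u
2. [](~q & ~p) & <>[](p | ~q), u   [~->-rule on 1]
3. ~<>((~q & ~p) & [](p | ~q)), u   [~->-rule on 1]
4. [](~q & ~p), u   [&-rule on 2]
5. <>[](p | ~q), u   [&-rule on 2]
6. [](p | ~q), v   [<>-rule on 5: fresh world v, uRv]
7. ~((~q & ~p) & [](p | ~q)), v   [~<>-rule on 3 via uRv]
8. ~q & ~p, v   [[]-rule on 4 via uRv]
9. ~q, v   [&-rule on 8]
10. ~p, v   [&-rule on 8]
11. ~[](p | ~q), v   [~&-rule on 7 (branches; this branch)]
12. ~(p | ~q), w   [~[]-rule on 11: fresh world w, vRw]
13. ~p, w   [~|-rule on 12]
14. q, w   [~|-rule on 12]
15. p | ~q, w   [[]-rule on 6 via vRw]
16. ~q, w   [|-rule on 15 (branches; this branch)]
Accessibility: uRv, vRw
Branch closes: q and ~q both at w.
Every branch of the negation's tableau closes; the branch above is one of them.

Valid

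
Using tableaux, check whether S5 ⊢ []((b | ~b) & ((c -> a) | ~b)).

Not valid

Tableau for the negation ~[]((b | ~b) & ((c -> a) | ~b)):
1. ~[]((b | ~b) & ((c -> a) | ~b)), u
2. ~((b | ~b) & ((c -> a) | ~b)), v   [~[]-rule on 1: fresh world v, uRv]
3. ~((c -> a) | ~b), v   [~&-rule on 2 (branches; this branch)]
4. ~(c -> a), v   [~|-rule on 3]
5. b, v   [~|-rule on 3]
6. c, v   [~->-rule on 4]
7. ~a, v   [~->-rule on 4]
Accessibility: uRu, uRv, vRu, vRv
The negation has an open branch (countermodel exists).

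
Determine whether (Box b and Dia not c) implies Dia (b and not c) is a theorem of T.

Tableau for the negation not ((Box b and Dia not c) implies Dia (b and not c)):
1. not ((Box b and Dia not c) implies Dia (b and not c)), u
2. Box b and Dia not c, u
3. not Dia (b and not c), u
4. Box b, u
5. Dia not c, u
6. not (b and not c), u
7. b, u
8. c, u
9. not c, v
10. not (b and not c), v
11. b, v
12. c, v
Accessibility: uRu, uRv, vRv
Branch closes: c and not c both at v.
Every branch of the negation's tableau closes; the branch above is one of them.

Valid in T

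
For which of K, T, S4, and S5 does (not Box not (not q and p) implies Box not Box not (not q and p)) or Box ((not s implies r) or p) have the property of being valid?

S5-tableau for the negation not ((not Box not (not q and p) implies Box not Box not (not q and p)) or Box ((not s implies r) or p)):
1. not ((not Box not (not q and p) implies Box not Box not (not q and p)) or Box ((not s implies r) or p)), 0
2. not (not Box not (not q and p) implies Box not Box not (not q and p)), 0
3. not Box ((not s implies r) or p), 0
4. not Box not (not q and p), 0
5. not Box not Box not (not q and p), 0
6. not ((not s implies r) or p), 1
7. not (not s implies r), 1
8. not p, 1
9. not s, 1
10. not r, 1
11. not q and p, 2
12. not q, 2
13. p, 2
14. Box not (not q and p), 3
15. not (not q and p), 0
16. not (not q and p), 1
17. not (not q and p), 2
18. not (not q and p), 3
19. not p, 0
20. not p, 2
Accessibility: 0R0, 0R1, 0R2, 0R3, 1R0, 1R1, 1R2, 1R3, 2R0, 2R1, 2R2, 2R3, 3R0, 3R1, 3R2, 3R3
Branch closes: p and not p both at 2.
Every branch closes (one shown): valid in S5.
S4-tableau for the negation not ((not Box not (not q and p) implies Box not Box not (not q and p)) or Box ((not s implies r) or p)):
1. not ((not Box not (not q and p) implies Box not Box not (not q and p)) or Box ((not s implies r) or p)), 0
2. not (not Box not (not q and p) implies Box not Box not (not q and p)), 0
3. not Box ((not s implies r) or p), 0
4. not Box not (not q and p), 0
5. not Box not Box not (not q and p), 0
6. not ((not s implies r) or p), 1
7. not (not s implies r), 1
8. not p, 1
9. not s, 1
10. not r, 1
11. not q and p, 2
12. not q, 2
13. p, 2
14. Box not (not q and p), 3
15. not (not q and p), 3
16. not p, 3
Accessibility: 0R0, 0R1, 0R2, 0R3, 1R1, 2R2, 3R3
Complete open branch: countermodel on an S4-frame, so not valid in S4, nor in K, T (the same frame is also a K-frame and a T-frame).

S5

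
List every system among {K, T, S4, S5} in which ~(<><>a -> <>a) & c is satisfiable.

S4-tableau for the formula:
1. ~(<><>a -> <>a) & c, u
2. ~(<><>a -> <>a), u
3. c, u
4. <><>a, u
5. ~<>a, u
6. ~a, u
7. <>a, v
8. ~a, v
9. a, w
10. ~a, w
Accessibility: uRu, uRv, uRw, vRv, vRw, wRw
Branch closes: a and ~a both at w.
Every branch closes (one shown): unsatisfiable in S4, hence also in S5 (every S5-frame is an S4-frame).
T-tableau for the formula:
1. ~(<><>a -> <>a) & c, u
2. ~(<><>a -> <>a), u
3. c, u
4. <><>a, u
5. ~<>a, u
6. ~a, u
7. <>a, v
8. ~a, v
9. a, w
Accessibility: uRu, uRv, vRv, vRw, wRw
Complete open branch: satisfiable in T, hence also in K (this T-model is also a K-model).

K, T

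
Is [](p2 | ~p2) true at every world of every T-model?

Tableau for the negation ~[](p2 | ~p2):
1. ~[](p2 | ~p2), w0
2. ~(p2 | ~p2), w1   [~[]-rule on 1: fresh world w1, w0Rw1]
3. ~p2, w1   [~|-rule on 2]
4. p2, w1   [~|-rule on 2]
Accessibility: w0Rw0, w0Rw1, w1Rw1
Branch closes: p2 and ~p2 both at w1.
All branches of the negation close; one closing branch shown above.

Valid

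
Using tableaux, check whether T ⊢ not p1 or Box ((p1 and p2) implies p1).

Tableau for the negation not (not p1 or Box ((p1 and p2) implies p1)):
1. not (not p1 or Box ((p1 and p2) implies p1)), w0
2. p1, w0
3. not Box ((p1 and p2) implies p1), w0
4. not ((p1 and p2) implies p1), w1
5. p1 and p2, w1
6. not p1, w1
7. p1, w1
8. p2, w1
Accessibility: w0Rw0, w0Rw1, w1Rw1
Branch closes: p1 and not p1 both at w1.
All branches of the negation close; one closing branch shown above.

Valid in T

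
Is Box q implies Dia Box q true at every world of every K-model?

No, not valid

Tableau for the negation not (Box q implies Dia Box q):
1. not (Box q implies Dia Box q), u
2. Box q, u
3. not Dia Box q, u
The negation has an open branch (countermodel exists).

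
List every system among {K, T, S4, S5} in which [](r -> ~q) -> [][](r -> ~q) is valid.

S4-tableau for the negation ~([](r -> ~q) -> [][](r -> ~q)):
1. ~([](r -> ~q) -> [][](r -> ~q)), w0
2. [](r -> ~q), w0   [~->-rule on 1]
3. ~[][](r -> ~q), w0   [~->-rule on 1]
4. r -> ~q, w0   [[]-rule on 2 via w0Rw0]
5. ~q, w0   [->-rule on 4 (branches; this branch)]
6. ~[](r -> ~q), w1   [~[]-rule on 3: fresh world w1, w0Rw1]
7. r -> ~q, w1   [[]-rule on 2 via w0Rw1]
8. ~q, w1   [->-rule on 7 (branches; this branch)]
9. ~(r -> ~q), w2   [~[]-rule on 6: fresh world w2, w1Rw2]
10. r, w2   [~->-rule on 9]
11. q, w2   [~->-rule on 9]
12. r -> ~q, w2   [[]-rule on 2 via w0Rw2]
13. ~q, w2   [->-rule on 12 (branches; this branch)]
Accessibility: w0Rw0, w0Rw1, w0Rw2, w1Rw1, w1Rw2, w2Rw2
Branch closes: q and ~q both at w2.
Every branch closes (one shown): valid in S4, hence also in S5 (every theorem of S4 is a theorem of S5).
T-tableau for the negation ~([](r -> ~q) -> [][](r -> ~q)):
1. ~([](r -> ~q) -> [][](r -> ~q)), w0
2. [](r -> ~q), w0   [~->-rule on 1]
3. ~[][](r -> ~q), w0   [~->-rule on 1]
4. r -> ~q, w0   [[]-rule on 2 via w0Rw0]
5. ~q, w0   [->-rule on 4 (branches; this branch)]
6. ~[](r -> ~q), w1   [~[]-rule on 3: fresh world w1, w0Rw1]
7. r -> ~q, w1   [[]-rule on 2 via w0Rw1]
8. ~q, w1   [->-rule on 7 (branches; this branch)]
9. ~(r -> ~q), w2   [~[]-rule on 6: fresh world w2, w1Rw2]
10. r, w2   [~->-rule on 9]
11. q, w2   [~->-rule on 9]
Accessibility: w0Rw0, w0Rw1, w1Rw1, w1Rw2, w2Rw2
Complete open branch: countermodel on a T-frame, so not valid in T, nor in K (the same frame is also a K-frame).

S4, S5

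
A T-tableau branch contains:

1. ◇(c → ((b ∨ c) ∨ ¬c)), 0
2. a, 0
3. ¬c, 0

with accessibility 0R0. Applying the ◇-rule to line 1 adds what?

a fresh world 1 with 0R1, and c → ((b ∨ c) ∨ ¬c) at 1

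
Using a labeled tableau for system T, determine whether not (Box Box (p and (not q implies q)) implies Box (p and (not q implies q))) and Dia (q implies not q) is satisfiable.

1. not (Box Box (p and (not q implies q)) implies Box (p and (not q implies q))) and Dia (q implies not q), w0
2. not (Box Box (p and (not q implies q)) implies Box (p and (not q implies q))), w0   [and-rule on 1]
3. Dia (q implies not q), w0   [and-rule on 1]
4. Box Box (p and (not q implies q)), w0   [neg-implies-rule on 2]
5. not Box (p and (not q implies q)), w0   [neg-implies-rule on 2]
6. Box (p and (not q implies q)), w0   [Box-rule on 4 via w0Rw0]
7. p and (not q implies q), w0   [Box-rule on 6 via w0Rw0]
8. p, w0   [and-rule on 7]
9. not q implies q, w0   [and-rule on 7]
10. q, w0   [implies-rule on 9 (branches; this branch)]
11. q implies not q, w1   [Dia-rule on 3: fresh world w1, w0Rw1]
12. Box (p and (not q implies q)), w1   [Box-rule on 4 via w0Rw1]
13. p and (not q implies q), w1   [Box-rule on 6 via w0Rw1]
14. p, w1   [and-rule on 13]
15. not q implies q, w1   [and-rule on 13]
16. not q, w1   [implies-rule on 11 (branches; this branch)]
17. q, w1   [implies-rule on 15 (branches; this branch)]
Accessibility: w0Rw0, w0Rw1, w1Rw1
Branch closes: q and not q both at w1.
All branches of the tableau close; one closing branch shown above.

No, unsatisfiable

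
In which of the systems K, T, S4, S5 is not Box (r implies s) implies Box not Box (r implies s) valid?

S5

S4-tableau for the negation not (not Box (r implies s) implies Box not Box (r implies s)):
1. not (not Box (r implies s) implies Box not Box (r implies s)), u
2. not Box (r implies s), u
3. not Box not Box (r implies s), u
4. not (r implies s), v
5. r, v
6. not s, v
7. Box (r implies s), w
8. r implies s, w
9. s, w
Accessibility: uRu, uRv, uRw, vRv, wRw
Complete open branch: countermodel on an S4-frame, so not valid in S4, nor in K, T (the same frame is also a K-frame and a T-frame).
S5-tableau for the negation not (not Box (r implies s) implies Box not Box (r implies s)):
1. not (not Box (r implies s) implies Box not Box (r implies s)), u
2. not Box (r implies s), u
3. not Box not Box (r implies s), u
4. not (r implies s), v
5. r, v
6. not s, v
7. Box (r implies s), w
8. r implies s, u
9. r implies s, v
10. r implies s, w
11. s, u
12. s, v
Accessibility: uRu, uRv, uRw, vRu, vRv, vRw, wRu, wRv, wRw
Branch closes: s and not s both at v.
Every branch closes (one shown): valid in S5.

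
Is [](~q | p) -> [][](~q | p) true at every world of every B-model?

Invalid (countermodel exists)

Tableau for the negation ~([](~q | p) -> [][](~q | p)):
1. ~([](~q | p) -> [][](~q | p)), 0
2. [](~q | p), 0   [~->-rule on 1]
3. ~[][](~q | p), 0   [~->-rule on 1]
4. ~q | p, 0   [[]-rule on 2 via 0R0]
5. p, 0   [|-rule on 4 (branches; this branch)]
6. ~[](~q | p), 1   [~[]-rule on 3: fresh world 1, 0R1]
7. ~q | p, 1   [[]-rule on 2 via 0R1]
8. p, 1   [|-rule on 7 (branches; this branch)]
9. ~(~q | p), 2   [~[]-rule on 6: fresh world 2, 1R2]
10. q, 2   [~|-rule on 9]
11. ~p, 2   [~|-rule on 9]
Accessibility: 0R0, 0R1, 1R0, 1R1, 1R2, 2R1, 2R2
The negation has an open branch (countermodel exists).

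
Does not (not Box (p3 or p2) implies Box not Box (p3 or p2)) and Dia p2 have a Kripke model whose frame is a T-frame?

Satisfiable (open branch found)

1. not (not Box (p3 or p2) implies Box not Box (p3 or p2)) and Dia p2, w0
2. not (not Box (p3 or p2) implies Box not Box (p3 or p2)), w0   [and-rule on 1]
3. Dia p2, w0   [and-rule on 1]
4. not Box (p3 or p2), w0   [neg-implies-rule on 2]
5. not Box not Box (p3 or p2), w0   [neg-implies-rule on 2]
6. p2, w1   [Dia-rule on 3: fresh world w1, w0Rw1]
7. not (p3 or p2), w2   [neg-Box-rule on 4: fresh world w2, w0Rw2]
8. not p3, w2   [neg-or-rule on 7]
9. not p2, w2   [neg-or-rule on 7]
10. Box (p3 or p2), w3   [neg-Box-rule on 5: fresh world w3, w0Rw3]
11. p3 or p2, w3   [Box-rule on 10 via w3Rw3]
12. p2, w3   [or-rule on 11 (branches; this branch)]
Accessibility: w0Rw0, w0Rw1, w0Rw2, w0Rw3, w1Rw1, w2Rw2, w3Rw3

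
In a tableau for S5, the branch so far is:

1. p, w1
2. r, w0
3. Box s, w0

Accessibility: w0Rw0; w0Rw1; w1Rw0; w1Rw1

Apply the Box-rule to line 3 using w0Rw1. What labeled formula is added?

s, w1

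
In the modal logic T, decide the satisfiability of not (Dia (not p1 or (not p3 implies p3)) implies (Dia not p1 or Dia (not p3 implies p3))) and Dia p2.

No, unsatisfiable

1. not (Dia (not p1 or (not p3 implies p3)) implies (Dia not p1 or Dia (not p3 implies p3))) and Dia p2, w0
2. not (Dia (not p1 or (not p3 implies p3)) implies (Dia not p1 or Dia (not p3 implies p3))), w0
3. Dia p2, w0
4. Dia (not p1 or (not p3 implies p3)), w0
5. not (Dia not p1 or Dia (not p3 implies p3)), w0
6. not Dia not p1, w0
7. not Dia (not p3 implies p3), w0
8. p1, w0
9. not (not p3 implies p3), w0
10. not p3, w0
11. p2, w1
12. p1, w1
13. not (not p3 implies p3), w1
14. not p3, w1
15. not p1 or (not p3 implies p3), w2
16. p1, w2
17. not (not p3 implies p3), w2
18. not p3, w2
19. not p3 implies p3, w2
20. p3, w2
Accessibility: w0Rw0, w0Rw1, w0Rw2, w1Rw1, w2Rw2
Branch closes: p3 and not p3 both at w2.
(One branch shown.) All branches close.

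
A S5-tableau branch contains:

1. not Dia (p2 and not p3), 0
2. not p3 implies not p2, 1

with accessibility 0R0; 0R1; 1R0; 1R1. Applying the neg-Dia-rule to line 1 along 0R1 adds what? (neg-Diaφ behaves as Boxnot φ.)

neg-Diaφ behaves as Boxnot φ: propagate the negated body to each accessible world.

not (p2 and not p3), 1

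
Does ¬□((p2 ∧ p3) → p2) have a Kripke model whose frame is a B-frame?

No, unsatisfiable

1. ¬□((p2 ∧ p3) → p2), w0
2. ¬((p2 ∧ p3) → p2), w1
3. p2 ∧ p3, w1
4. ¬p2, w1
5. p2, w1
6. p3, w1
Accessibility: w0Rw0, w0Rw1, w1Rw0, w1Rw1
Branch closes: p2 and ¬p2 both at w1.
(One branch shown.) All branches close.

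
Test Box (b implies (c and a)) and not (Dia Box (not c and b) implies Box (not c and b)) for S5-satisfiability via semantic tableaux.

Unsatisfiable (every branch closes)

1. Box (b implies (c and a)) and not (Dia Box (not c and b) implies Box (not c and b)), 0
2. Box (b implies (c and a)), 0
3. not (Dia Box (not c and b) implies Box (not c and b)), 0
4. Dia Box (not c and b), 0
5. not Box (not c and b), 0
6. b implies (c and a), 0
7. c and a, 0
8. c, 0
9. a, 0
10. Box (not c and b), 1
11. b implies (c and a), 1
12. not c and b, 0
13. not c, 0
14. b, 0
Accessibility: 0R0, 0R1, 1R0, 1R1
Branch closes: c and not c both at 0.
All branches of the tableau close; one closing branch shown above.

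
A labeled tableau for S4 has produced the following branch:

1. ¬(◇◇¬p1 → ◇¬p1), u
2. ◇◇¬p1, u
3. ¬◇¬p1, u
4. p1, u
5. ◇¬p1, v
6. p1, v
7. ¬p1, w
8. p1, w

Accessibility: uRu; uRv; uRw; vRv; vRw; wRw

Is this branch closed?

Both p1 and ¬p1 appear at w.

Yes, closed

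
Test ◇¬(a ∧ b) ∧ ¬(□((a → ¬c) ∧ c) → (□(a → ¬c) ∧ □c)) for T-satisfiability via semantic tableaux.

1. ◇¬(a ∧ b) ∧ ¬(□((a → ¬c) ∧ c) → (□(a → ¬c) ∧ □c)), u
2. ◇¬(a ∧ b), u
3. ¬(□((a → ¬c) ∧ c) → (□(a → ¬c) ∧ □c)), u
4. □((a → ¬c) ∧ c), u
5. ¬(□(a → ¬c) ∧ □c), u
6. (a → ¬c) ∧ c, u
7. a → ¬c, u
8. c, u
9. ¬□(a → ¬c), u
10. ¬a, u
11. ¬(a ∧ b), v
12. (a → ¬c) ∧ c, v
13. a → ¬c, v
14. c, v
15. ¬b, v
16. ¬a, v
17. ¬(a → ¬c), w
18. a, w
19. c, w
20. (a → ¬c) ∧ c, w
21. a → ¬c, w
22. ¬c, w
Accessibility: uRu, uRv, uRw, vRv, wRw
Branch closes: c and ¬c both at w.
(One branch shown.) All branches close.

Unsatisfiable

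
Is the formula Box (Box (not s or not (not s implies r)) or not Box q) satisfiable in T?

Satisfiable (open branch found)

1. Box (Box (not s or not (not s implies r)) or not Box q), u
2. Box (not s or not (not s implies r)) or not Box q, u   [Box-rule on 1 via uRu]
3. not Box q, u   [or-rule on 2 (branches; this branch)]
4. not q, v   [neg-Box-rule on 3: fresh world v, uRv]
5. Box (not s or not (not s implies r)) or not Box q, v   [Box-rule on 1 via uRv]
6. not Box q, v   [or-rule on 5 (branches; this branch)]
7. not q, w   [neg-Box-rule on 6: fresh world w, vRw]
Accessibility: uRu, uRv, vRv, vRw, wRw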